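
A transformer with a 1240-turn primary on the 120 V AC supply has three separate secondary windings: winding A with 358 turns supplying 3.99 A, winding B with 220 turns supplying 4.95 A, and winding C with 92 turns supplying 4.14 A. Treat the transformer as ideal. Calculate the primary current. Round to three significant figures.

I_p ≈ 2.34 A

V_A = 120 × 358/1240 = 34.645 V; V_B = 120 × 220/1240 = 21.290 V; V_C = 120 × 92/1240 = 8.9032 V.
P_out = V_A I_A + V_B I_B + V_C I_C = 34.645×3.99 + 21.290×4.95 + 8.9032×4.14 = 138.23 + 105.39 + 36.859 = 280.48 W.
Ideal ⇒ P_in = P_out, so I_p = P_out/V_p = 280.48/120 = 2.34 A.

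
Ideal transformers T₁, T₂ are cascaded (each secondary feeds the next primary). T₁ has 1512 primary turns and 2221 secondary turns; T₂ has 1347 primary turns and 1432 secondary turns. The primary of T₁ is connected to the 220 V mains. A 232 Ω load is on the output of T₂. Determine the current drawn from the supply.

I_supply ≈ 2.31 A

After T₁: V = 220.00 × 2221/1512 = 323.16 V.
After T₂: V = 323.16 × 1432/1347 = 343.55 V.
I_load = 343.55/232 = 1.4808 A, so P_out = 343.55 × 1.4808 = 508.75 W.
All ideal ⇒ P_in = P_out, so I_supply = 508.75/220 = 2.31 A.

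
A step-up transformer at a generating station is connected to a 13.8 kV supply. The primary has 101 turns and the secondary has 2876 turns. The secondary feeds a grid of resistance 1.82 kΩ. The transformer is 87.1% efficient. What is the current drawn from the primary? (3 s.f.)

I_p ≈ 7060 A

V_s = 13800 × 2876/101 = 392960 V.
I_s = V_s/R = 392960/1820 = 215.91 A.
P_out = V_s I_s = 392960 × 215.91 = 8.4844×10^7 W.
P_in = P_out/η = 8.4844×10^7/0.871 = 9.7410×10^7 W.
I_p = P_in/V_p = 9.7410×10^7/13800 = 7060 A.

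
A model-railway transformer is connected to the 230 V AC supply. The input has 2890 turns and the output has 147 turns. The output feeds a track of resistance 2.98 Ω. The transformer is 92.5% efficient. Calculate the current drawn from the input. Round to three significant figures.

V_out = 230 × 147/2890 = 11.699 V.
I_out = V_out/R = 11.699/2.98 = 3.9258 A.
P_out = V_out I_out = 11.699 × 3.9258 = 45.928 W.
P_in = P_out/η = 45.928/0.925 = 49.652 W.
I_in = P_in/V_in = 49.652/230 = 0.216 A.

I_in ≈ 0.216 A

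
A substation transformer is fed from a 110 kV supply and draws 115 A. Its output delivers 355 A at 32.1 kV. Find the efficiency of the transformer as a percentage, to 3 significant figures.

η ≈ 90.1%

P_in = 110000 × 115 = 1.26500×10^7 W.
P_out = 32100 × 355 = 1.13955×10^7 W.
η = P_out/P_in = 1.13955×10^7/(1.26500×10^7) = 0.901.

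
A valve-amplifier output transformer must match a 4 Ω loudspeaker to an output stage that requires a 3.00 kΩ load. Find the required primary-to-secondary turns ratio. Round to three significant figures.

N_p/N_s ≈ 27.4

Z_p/Z_s = (N_p/N_s)², so N_p/N_s = √(3000/4) = √750 = 27.4.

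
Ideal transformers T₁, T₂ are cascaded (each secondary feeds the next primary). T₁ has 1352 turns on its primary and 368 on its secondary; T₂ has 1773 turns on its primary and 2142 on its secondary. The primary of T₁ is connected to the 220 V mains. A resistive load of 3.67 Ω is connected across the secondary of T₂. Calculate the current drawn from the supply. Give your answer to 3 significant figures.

I_supply ≈ 6.48 A

After T₁: V = 220.00 × 368/1352 = 59.882 V.
After T₂: V = 59.882 × 2142/1773 = 72.344 V.
I_load = 72.344/3.67 = 19.712 A, so P_out = 72.344 × 19.712 = 1426.1 W.
All ideal ⇒ P_in = P_out, so I_supply = 1426.1/220 = 6.48 A.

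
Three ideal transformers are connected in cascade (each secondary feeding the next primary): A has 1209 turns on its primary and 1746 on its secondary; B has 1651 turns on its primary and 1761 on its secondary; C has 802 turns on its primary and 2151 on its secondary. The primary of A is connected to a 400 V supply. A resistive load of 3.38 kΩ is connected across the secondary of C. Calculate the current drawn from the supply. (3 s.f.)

Secondary of A: V = 400.00 × 1746/1209 = 577.67 V.
Secondary of B: V = 577.67 × 1761/1651 = 616.16 V.
Secondary of C: V = 616.16 × 2151/802 = 1652.6 V.
I_load = 1652.6/3380 = 0.48892 A, so P_out = 1652.6 × 0.48892 = 807.97 W.
All ideal ⇒ P_in = P_out, so I_supply = 807.97/400 = 2.02 A.

I_supply ≈ 2.02 A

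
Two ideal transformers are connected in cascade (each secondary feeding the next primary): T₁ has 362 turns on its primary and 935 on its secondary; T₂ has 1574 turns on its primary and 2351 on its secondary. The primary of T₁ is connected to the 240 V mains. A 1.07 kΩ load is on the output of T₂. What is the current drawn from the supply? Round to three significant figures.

I_supply ≈ 3.34 A

Secondary of T₁: V = 240.00 × 935/362 = 619.89 V.
Secondary of T₂: V = 619.89 × 2351/1574 = 925.90 V.
I_load = 925.90/1070 = 0.86532 A, so P_out = 925.90 × 0.86532 = 801.20 W.
All ideal ⇒ P_in = P_out, so I_supply = 801.20/240 = 3.34 A.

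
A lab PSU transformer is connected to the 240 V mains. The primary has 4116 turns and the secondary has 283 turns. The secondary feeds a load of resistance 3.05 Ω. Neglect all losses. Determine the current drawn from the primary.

V_s = V_p × N_s/N_p = 240 × 283/4116 = 16.501 V.
I_s = V_s/R = 16.501/3.05 = 5.4103 A.
For an ideal transformer I_p N_p = I_s N_s, so I_p = 5.4103 × 283/4116 = 0.372 A.

I_p ≈ 0.372 A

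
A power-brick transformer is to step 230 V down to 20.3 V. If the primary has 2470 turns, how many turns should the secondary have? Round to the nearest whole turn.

N_s = 218 turns

N_s/N_p = V_s/V_p, so N_s = 2470 × 20.3/230 = 218.0 ≈ 218 turns.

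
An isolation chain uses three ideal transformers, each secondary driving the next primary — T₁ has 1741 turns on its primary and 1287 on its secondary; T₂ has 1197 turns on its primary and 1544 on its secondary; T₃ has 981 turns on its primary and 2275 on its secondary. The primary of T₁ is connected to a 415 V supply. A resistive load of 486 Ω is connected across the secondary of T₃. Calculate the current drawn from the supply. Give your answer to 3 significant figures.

After T₁: V = 415.00 × 1287/1741 = 306.78 V.
After T₂: V = 306.78 × 1544/1197 = 395.71 V.
After T₃: V = 395.71 × 2275/981 = 917.68 V.
I_load = 917.68/486 = 1.8882 A, so P_out = 917.68 × 1.8882 = 1732.8 W.
All ideal ⇒ P_in = P_out, so I_supply = 1732.8/415 = 4.18 A.

I_supply ≈ 4.18 A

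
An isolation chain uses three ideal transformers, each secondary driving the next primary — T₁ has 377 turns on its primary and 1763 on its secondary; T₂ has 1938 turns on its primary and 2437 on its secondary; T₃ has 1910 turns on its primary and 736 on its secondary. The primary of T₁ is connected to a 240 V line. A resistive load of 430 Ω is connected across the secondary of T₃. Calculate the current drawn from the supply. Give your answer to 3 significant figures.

Secondary of T₁: V = 240.00 × 1763/377 = 1122.3 V.
Secondary of T₂: V = 1122.3 × 2437/1938 = 1411.3 V.
Secondary of T₃: V = 1411.3 × 736/1910 = 543.84 V.
I_load = 543.84/430 = 1.2647 A, so P_out = 543.84 × 1.2647 = 687.81 W.
All ideal ⇒ P_in = P_out, so I_supply = 687.81/240 = 2.87 A.

I_supply ≈ 2.87 A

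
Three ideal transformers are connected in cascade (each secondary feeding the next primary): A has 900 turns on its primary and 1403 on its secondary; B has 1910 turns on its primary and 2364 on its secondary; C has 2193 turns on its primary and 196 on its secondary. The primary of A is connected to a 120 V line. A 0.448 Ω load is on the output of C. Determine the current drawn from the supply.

I_supply ≈ 7.97 A

Secondary of A: V = 120.00 × 1403/900 = 187.07 V.
Secondary of B: V = 187.07 × 2364/1910 = 231.53 V.
Secondary of C: V = 231.53 × 196/2193 = 20.693 V.
I_load = 20.693/0.448 = 46.190 A, so P_out = 20.693 × 46.190 = 955.82 W.
All ideal ⇒ P_in = P_out, so I_supply = 955.82/120 = 7.97 A.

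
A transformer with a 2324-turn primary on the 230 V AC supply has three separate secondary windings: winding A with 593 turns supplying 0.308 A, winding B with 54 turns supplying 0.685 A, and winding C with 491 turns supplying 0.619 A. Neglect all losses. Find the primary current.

I_p ≈ 0.225 A

V_A = 230 × 593/2324 = 58.688 V; V_B = 230 × 54/2324 = 5.3442 V; V_C = 230 × 491/2324 = 48.593 V.
P_out = V_A I_A + V_B I_B + V_C I_C = 58.688×0.308 + 5.3442×0.685 + 48.593×0.619 = 18.076 + 3.6608 + 30.079 = 51.816 W.
Ideal ⇒ P_in = P_out, so I_p = P_out/V_p = 51.816/230 = 0.225 A.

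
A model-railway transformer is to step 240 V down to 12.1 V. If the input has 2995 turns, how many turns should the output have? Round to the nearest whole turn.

N_out = 151 turns

N_out/N_in = V_out/V_in, so N_out = 2995 × 12.1/240 = 151.0 ≈ 151 turns.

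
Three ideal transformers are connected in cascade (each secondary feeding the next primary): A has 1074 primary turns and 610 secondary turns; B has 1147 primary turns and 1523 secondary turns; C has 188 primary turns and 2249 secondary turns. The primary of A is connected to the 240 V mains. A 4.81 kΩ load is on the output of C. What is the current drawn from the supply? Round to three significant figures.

I_supply ≈ 4.06 A

Secondary of A: V = 240.00 × 610/1074 = 136.31 V.
Secondary of B: V = 136.31 × 1523/1147 = 181.00 V.
Secondary of C: V = 181.00 × 2249/188 = 2165.2 V.
I_load = 2165.2/4810 = 0.45015 A, so P_out = 2165.2 × 0.45015 = 974.69 W.
All ideal ⇒ P_in = P_out, so I_supply = 974.69/240 = 4.06 A.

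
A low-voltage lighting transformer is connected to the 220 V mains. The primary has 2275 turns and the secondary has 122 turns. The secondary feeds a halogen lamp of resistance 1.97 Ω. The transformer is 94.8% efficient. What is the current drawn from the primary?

I_p ≈ 0.339 A

V_s = 220 × 122/2275 = 11.798 V.
I_s = V_s/R = 11.798/1.97 = 5.9887 A.
P_out = V_s I_s = 11.798 × 5.9887 = 70.654 W.
P_in = P_out/η = 70.654/0.948 = 74.529 W.
I_p = P_in/V_p = 74.529/220 = 0.339 A.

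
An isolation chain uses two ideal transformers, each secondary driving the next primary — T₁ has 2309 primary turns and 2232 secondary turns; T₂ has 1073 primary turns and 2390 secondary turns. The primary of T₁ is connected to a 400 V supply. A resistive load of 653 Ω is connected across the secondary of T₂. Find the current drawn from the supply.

Secondary of T₁: V = 400.00 × 2232/2309 = 386.66 V.
Secondary of T₂: V = 386.66 × 2390/1073 = 861.25 V.
I_load = 861.25/653 = 1.3189 A, so P_out = 861.25 × 1.3189 = 1135.9 W.
All ideal ⇒ P_in = P_out, so I_supply = 1135.9/400 = 2.84 A.

I_supply ≈ 2.84 A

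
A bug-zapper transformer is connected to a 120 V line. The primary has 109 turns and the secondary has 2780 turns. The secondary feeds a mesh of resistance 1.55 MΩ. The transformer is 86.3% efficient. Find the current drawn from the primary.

V_s = 120 × 2780/109 = 3060.6 V.
I_s = V_s/R = 3060.6/(1.55×10^6) = 0.0019745 A.
P_out = V_s I_s = 3060.6 × 0.0019745 = 6.0432 W.
P_in = P_out/η = 6.0432/0.863 = 7.0026 W.
I_p = P_in/V_p = 7.0026/120 = 0.0584 A.

I_p ≈ 0.0584 A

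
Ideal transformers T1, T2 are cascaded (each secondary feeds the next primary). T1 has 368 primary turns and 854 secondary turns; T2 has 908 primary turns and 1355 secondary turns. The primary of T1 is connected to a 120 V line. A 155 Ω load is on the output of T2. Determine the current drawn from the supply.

After T1: V = 120.00 × 854/368 = 278.48 V.
After T2: V = 278.48 × 1355/908 = 415.57 V.
I_load = 415.57/155 = 2.6811 A, so P_out = 415.57 × 2.6811 = 1114.2 W.
All ideal ⇒ P_in = P_out, so I_supply = 1114.2/120 = 9.28 A.

I_supply ≈ 9.28 A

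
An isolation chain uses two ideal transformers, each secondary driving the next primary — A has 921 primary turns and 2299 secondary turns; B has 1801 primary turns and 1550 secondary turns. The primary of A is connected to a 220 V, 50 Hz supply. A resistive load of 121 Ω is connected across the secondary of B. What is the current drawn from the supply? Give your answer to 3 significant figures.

I_supply ≈ 8.39 A

Secondary of A: V = 220.00 × 2299/921 = 549.16 V.
Secondary of B: V = 549.16 × 1550/1801 = 472.63 V.
I_load = 472.63/121 = 3.9060 A, so P_out = 472.63 × 3.9060 = 1846.1 W.
All ideal ⇒ P_in = P_out, so I_supply = 1846.1/220 = 8.39 A.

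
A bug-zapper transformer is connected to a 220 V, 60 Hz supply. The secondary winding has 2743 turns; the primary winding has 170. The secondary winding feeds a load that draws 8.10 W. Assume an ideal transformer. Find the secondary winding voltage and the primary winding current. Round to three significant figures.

V_s = V_p × N_s/N_p = 220 × 2743/170 = 3549.8 V.
I_s = P/V_s = 8.10/3549.8 = 0.0022818 A.
I_p = I_s × N_s/N_p = 0.0022818 × 2743/170 = 0.0368 A.

V_s ≈ 3550 V, I_p ≈ 0.0368 A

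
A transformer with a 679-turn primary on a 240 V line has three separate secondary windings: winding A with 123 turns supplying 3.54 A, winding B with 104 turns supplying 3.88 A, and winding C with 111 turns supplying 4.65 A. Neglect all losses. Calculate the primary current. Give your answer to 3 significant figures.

V_A = 240 × 123/679 = 43.476 V; V_B = 240 × 104/679 = 36.760 V; V_C = 240 × 111/679 = 39.234 V.
P_out = V_A I_A + V_B I_B + V_C I_C = 43.476×3.54 + 36.760×3.88 + 39.234×4.65 = 153.90 + 142.63 + 182.44 = 478.97 W.
Ideal ⇒ P_in = P_out, so I_p = P_out/V_p = 478.97/240 = 2.00 A.

I_p ≈ 2.00 A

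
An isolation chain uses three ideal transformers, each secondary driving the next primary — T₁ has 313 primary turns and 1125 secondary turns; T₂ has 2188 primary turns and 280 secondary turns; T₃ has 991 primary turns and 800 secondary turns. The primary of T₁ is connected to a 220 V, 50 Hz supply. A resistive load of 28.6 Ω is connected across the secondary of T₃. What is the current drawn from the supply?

I_supply ≈ 1.06 A

Secondary of T₁: V = 220.00 × 1125/313 = 790.73 V.
Secondary of T₂: V = 790.73 × 280/2188 = 101.19 V.
Secondary of T₃: V = 101.19 × 800/991 = 81.688 V.
I_load = 81.688/28.6 = 2.8562 A, so P_out = 81.688 × 2.8562 = 233.32 W.
All ideal ⇒ P_in = P_out, so I_supply = 233.32/220 = 1.06 A.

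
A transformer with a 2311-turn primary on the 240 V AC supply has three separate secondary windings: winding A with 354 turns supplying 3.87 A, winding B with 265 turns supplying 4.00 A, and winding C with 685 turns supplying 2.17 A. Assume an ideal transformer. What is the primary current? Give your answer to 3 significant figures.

I_p ≈ 1.69 A

V_A = 240 × 354/2311 = 36.763 V; V_B = 240 × 265/2311 = 27.521 V; V_C = 240 × 685/2311 = 71.138 V.
P_out = V_A I_A + V_B I_B + V_C I_C = 36.763×3.87 + 27.521×4.00 + 71.138×2.17 = 142.27 + 110.08 + 154.37 = 406.73 W.
Ideal ⇒ P_in = P_out, so I_p = P_out/V_p = 406.73/240 = 1.69 A.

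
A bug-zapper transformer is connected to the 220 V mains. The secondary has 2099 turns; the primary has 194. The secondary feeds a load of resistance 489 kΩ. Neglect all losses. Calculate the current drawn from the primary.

V_s = V_p × N_s/N_p = 220 × 2099/194 = 2380.3 V.
I_s = V_s/R = 2380.3/489000 = 0.0048677 A.
For an ideal transformer I_p N_p = I_s N_s, so I_p = 0.0048677 × 2099/194 = 0.0527 A.

I_p ≈ 0.0527 A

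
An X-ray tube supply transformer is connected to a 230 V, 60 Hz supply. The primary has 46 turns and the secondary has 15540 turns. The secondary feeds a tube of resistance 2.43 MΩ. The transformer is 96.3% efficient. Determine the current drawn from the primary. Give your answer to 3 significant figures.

I_p ≈ 11.2 A

V_s = 230 × 15540/46 = 77700 V.
I_s = V_s/R = 77700/(2.43×10^6) = 0.031975 A.
P_out = V_s I_s = 77700 × 0.031975 = 2484.5 W.
P_in = P_out/η = 2484.5/0.963 = 2579.9 W.
I_p = P_in/V_p = 2579.9/230 = 11.2 A.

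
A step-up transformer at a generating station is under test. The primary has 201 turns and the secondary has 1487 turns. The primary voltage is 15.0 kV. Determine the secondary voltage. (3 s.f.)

V_s/V_p = N_s/N_p, so V_s = 15000 × 1487/201 = 111000 V.

V_s ≈ 111000 V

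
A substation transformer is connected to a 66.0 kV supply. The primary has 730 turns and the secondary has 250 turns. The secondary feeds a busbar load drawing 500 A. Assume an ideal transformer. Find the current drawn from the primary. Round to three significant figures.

For an ideal transformer I_p N_p = I_s N_s, so I_p = 500 × 250/730 = 171 A.

I_p ≈ 171 A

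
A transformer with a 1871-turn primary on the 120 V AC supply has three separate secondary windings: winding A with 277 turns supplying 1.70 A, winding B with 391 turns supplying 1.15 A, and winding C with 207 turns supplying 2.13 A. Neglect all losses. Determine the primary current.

I_p ≈ 0.728 A

V_A = 120 × 277/1871 = 17.766 V; V_B = 120 × 391/1871 = 25.077 V; V_C = 120 × 207/1871 = 13.276 V.
P_out = V_A I_A + V_B I_B + V_C I_C = 17.766×1.70 + 25.077×1.15 + 13.276×2.13 = 30.202 + 28.839 + 28.279 = 87.320 W.
Ideal ⇒ P_in = P_out, so I_p = P_out/V_p = 87.320/120 = 0.728 A.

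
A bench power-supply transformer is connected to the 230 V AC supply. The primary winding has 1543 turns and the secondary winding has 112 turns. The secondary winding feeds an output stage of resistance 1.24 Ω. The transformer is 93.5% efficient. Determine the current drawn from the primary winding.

V_s = 230 × 112/1543 = 16.695 V.
I_s = V_s/R = 16.695/1.24 = 13.464 A.
P_out = V_s I_s = 16.695 × 13.464 = 224.77 W.
P_in = P_out/η = 224.77/0.935 = 240.40 W.
I_p = P_in/V_p = 240.40/230 = 1.05 A.

I_p ≈ 1.05 A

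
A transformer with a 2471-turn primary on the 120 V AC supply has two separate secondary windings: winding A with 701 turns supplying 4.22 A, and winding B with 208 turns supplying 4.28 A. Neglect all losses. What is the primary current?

V_A = 120 × 701/2471 = 34.043 V; V_B = 120 × 208/2471 = 10.101 V.
P_out = V_A I_A + V_B I_B = 34.043×4.22 + 10.101×4.28 = 143.66 + 43.233 = 186.89 W.
Ideal ⇒ P_in = P_out, so I_p = P_out/V_p = 186.89/120 = 1.56 A.

I_p ≈ 1.56 A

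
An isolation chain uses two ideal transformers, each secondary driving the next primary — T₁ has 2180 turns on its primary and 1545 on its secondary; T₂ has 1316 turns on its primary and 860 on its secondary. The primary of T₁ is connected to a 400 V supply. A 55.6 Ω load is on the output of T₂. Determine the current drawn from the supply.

I_supply ≈ 1.54 A

Secondary of T₁: V = 400.00 × 1545/2180 = 283.49 V.
Secondary of T₂: V = 283.49 × 860/1316 = 185.26 V.
I_load = 185.26/55.6 = 3.3320 A, so P_out = 185.26 × 3.3320 = 617.27 W.
All ideal ⇒ P_in = P_out, so I_supply = 617.27/400 = 1.54 A.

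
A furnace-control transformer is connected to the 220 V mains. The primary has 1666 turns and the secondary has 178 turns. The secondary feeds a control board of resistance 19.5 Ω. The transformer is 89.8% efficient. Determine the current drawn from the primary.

V_s = 220 × 178/1666 = 23.505 V.
I_s = V_s/R = 23.505/19.5 = 1.2054 A.
P_out = V_s I_s = 23.505 × 1.2054 = 28.334 W.
P_in = P_out/η = 28.334/0.898 = 31.552 W.
I_p = P_in/V_p = 31.552/220 = 0.143 A.

I_p ≈ 0.143 A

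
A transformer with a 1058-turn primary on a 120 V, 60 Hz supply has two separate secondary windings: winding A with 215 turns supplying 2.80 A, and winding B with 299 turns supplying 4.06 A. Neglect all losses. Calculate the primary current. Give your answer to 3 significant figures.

V_A = 120 × 215/1058 = 24.386 V; V_B = 120 × 299/1058 = 33.913 V.
P_out = V_A I_A + V_B I_B = 24.386×2.80 + 33.913×4.06 = 68.280 + 137.69 = 205.97 W.
Ideal ⇒ P_in = P_out, so I_p = P_out/V_p = 205.97/120 = 1.72 A.

I_p ≈ 1.72 A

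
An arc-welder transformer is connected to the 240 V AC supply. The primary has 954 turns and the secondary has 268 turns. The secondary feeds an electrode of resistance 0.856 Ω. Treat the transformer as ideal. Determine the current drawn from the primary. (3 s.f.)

V_s = V_p × N_s/N_p = 240 × 268/954 = 67.421 V.
I_s = V_s/R = 67.421/0.856 = 78.763 A.
For an ideal transformer I_p N_p = I_s N_s, so I_p = 78.763 × 268/954 = 22.1 A.

I_p ≈ 22.1 A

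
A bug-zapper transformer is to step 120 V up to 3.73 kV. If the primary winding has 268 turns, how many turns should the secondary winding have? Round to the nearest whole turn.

N_s/N_p = V_s/V_p, so N_s = 268 × 3730/120 = 8330.3 ≈ 8330 turns.

N_s = 8330 turns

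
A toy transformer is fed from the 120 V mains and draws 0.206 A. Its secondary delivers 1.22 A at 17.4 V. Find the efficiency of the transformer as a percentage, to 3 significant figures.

P_in = 120 × 0.206 = 24.7200 W.
P_out = 17.4 × 1.22 = 21.2280 W.
η = P_out/P_in = 21.2280/24.7200 = 0.859.

η ≈ 85.9%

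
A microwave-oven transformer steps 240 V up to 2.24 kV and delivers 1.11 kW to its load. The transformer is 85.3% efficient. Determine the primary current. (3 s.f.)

P_in = P_out/η = 1110/0.853 = 1301.3 W.
I_p = P_in/V_p = 1301.3/240 = 5.42 A.

I_p ≈ 5.42 A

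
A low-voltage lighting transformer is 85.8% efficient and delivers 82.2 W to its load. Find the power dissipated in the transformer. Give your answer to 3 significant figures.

P_loss ≈ 13.6 W

P_in = P_out/η = 82.2/0.858 = 95.8042 W.
P_loss = P_in − P_out = 95.8042 − 82.2 = 13.6 W.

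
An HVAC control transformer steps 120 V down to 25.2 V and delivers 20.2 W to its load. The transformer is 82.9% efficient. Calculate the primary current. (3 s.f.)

I_p ≈ 0.203 A

P_in = P_out/η = 20.2/0.829 = 24.367 W.
I_p = P_in/V_p = 24.367/120 = 0.203 A.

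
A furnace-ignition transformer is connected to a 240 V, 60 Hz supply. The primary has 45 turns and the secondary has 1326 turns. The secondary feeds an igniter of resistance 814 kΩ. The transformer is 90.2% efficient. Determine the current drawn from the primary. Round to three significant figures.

V_s = 240 × 1326/45 = 7072.0 V.
I_s = V_s/R = 7072.0/814000 = 0.0086880 A.
P_out = V_s I_s = 7072.0 × 0.0086880 = 61.441 W.
P_in = P_out/η = 61.441/0.902 = 68.117 W.
I_p = P_in/V_p = 68.117/240 = 0.284 A.

I_p ≈ 0.284 A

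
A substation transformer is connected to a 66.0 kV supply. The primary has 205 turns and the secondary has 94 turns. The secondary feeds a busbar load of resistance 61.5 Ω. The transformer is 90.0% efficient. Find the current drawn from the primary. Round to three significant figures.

V_s = 66000 × 94/205 = 30263 V.
I_s = V_s/R = 30263/61.5 = 492.09 A.
P_out = V_s I_s = 30263 × 492.09 = 1.4892×10^7 W.
P_in = P_out/η = 1.4892×10^7/0.900 = 1.6547×10^7 W.
I_p = P_in/V_p = 1.6547×10^7/66000 = 251 A.

I_p ≈ 251 A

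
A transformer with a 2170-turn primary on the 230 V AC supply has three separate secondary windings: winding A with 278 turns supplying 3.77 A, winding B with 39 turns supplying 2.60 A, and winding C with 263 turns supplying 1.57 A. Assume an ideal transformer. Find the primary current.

V_A = 230 × 278/2170 = 29.465 V; V_B = 230 × 39/2170 = 4.1336 V; V_C = 230 × 263/2170 = 27.876 V.
P_out = V_A I_A + V_B I_B + V_C I_C = 29.465×3.77 + 4.1336×2.60 + 27.876×1.57 = 111.08 + 10.747 + 43.765 = 165.60 W.
Ideal ⇒ P_in = P_out, so I_p = P_out/V_p = 165.60/230 = 0.720 A.

I_p ≈ 0.720 A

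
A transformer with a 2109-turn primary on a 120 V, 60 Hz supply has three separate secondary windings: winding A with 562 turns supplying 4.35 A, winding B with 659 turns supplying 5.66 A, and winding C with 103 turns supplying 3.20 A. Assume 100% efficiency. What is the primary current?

I_p ≈ 3.08 A

V_A = 120 × 562/2109 = 31.977 V; V_B = 120 × 659/2109 = 37.496 V; V_C = 120 × 103/2109 = 5.8606 V.
P_out = V_A I_A + V_B I_B + V_C I_C = 31.977×4.35 + 37.496×5.66 + 5.8606×3.20 = 139.10 + 212.23 + 18.754 = 370.08 W.
Ideal ⇒ P_in = P_out, so I_p = P_out/V_p = 370.08/120 = 3.08 A.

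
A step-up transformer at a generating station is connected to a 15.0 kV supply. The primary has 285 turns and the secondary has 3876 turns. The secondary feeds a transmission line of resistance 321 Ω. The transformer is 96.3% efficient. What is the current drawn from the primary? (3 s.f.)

V_s = 15000 × 3876/285 = 204000 V.
I_s = V_s/R = 204000/321 = 635.51 A.
P_out = V_s I_s = 204000 × 635.51 = 1.2964×10^8 W.
P_in = P_out/η = 1.2964×10^8/0.963 = 1.3463×10^8 W.
I_p = P_in/V_p = 1.3463×10^8/15000 = 8980 A.

I_p ≈ 8980 A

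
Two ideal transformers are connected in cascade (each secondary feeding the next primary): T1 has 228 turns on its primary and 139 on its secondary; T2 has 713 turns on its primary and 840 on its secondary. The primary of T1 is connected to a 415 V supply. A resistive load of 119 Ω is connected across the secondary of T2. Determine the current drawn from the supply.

I_supply ≈ 1.80 A

After T1: V = 415.00 × 139/228 = 253.00 V.
After T2: V = 253.00 × 840/713 = 298.07 V.
I_load = 298.07/119 = 2.5048 A, so P_out = 298.07 × 2.5048 = 746.60 W.
All ideal ⇒ P_in = P_out, so I_supply = 746.60/415 = 1.80 A.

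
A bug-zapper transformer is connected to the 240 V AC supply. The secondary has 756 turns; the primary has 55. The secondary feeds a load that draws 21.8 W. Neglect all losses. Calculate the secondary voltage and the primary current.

V_s = V_p × N_s/N_p = 240 × 756/55 = 3298.9 V.
I_s = P/V_s = 21.8/3298.9 = 0.0066082 A.
I_p = I_s × N_s/N_p = 0.0066082 × 756/55 = 0.0908 A.

V_s ≈ 3300 V, I_p ≈ 0.0908 A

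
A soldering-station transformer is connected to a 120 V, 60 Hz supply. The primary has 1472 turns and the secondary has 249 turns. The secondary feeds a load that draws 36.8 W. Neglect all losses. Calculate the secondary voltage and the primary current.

V_s ≈ 20.3 V, I_p ≈ 0.307 A

V_s = V_p × N_s/N_p = 120 × 249/1472 = 20.299 V.
I_s = P/V_s = 36.8/20.299 = 1.8129 A.
I_p = I_s × N_s/N_p = 1.8129 × 249/1472 = 0.307 A.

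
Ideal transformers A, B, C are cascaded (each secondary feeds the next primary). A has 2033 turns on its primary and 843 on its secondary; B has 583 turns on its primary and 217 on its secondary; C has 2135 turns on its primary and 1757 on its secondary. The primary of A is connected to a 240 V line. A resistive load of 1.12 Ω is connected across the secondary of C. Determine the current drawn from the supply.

I_supply ≈ 3.46 A

Secondary of A: V = 240.00 × 843/2033 = 99.518 V.
Secondary of B: V = 99.518 × 217/583 = 37.042 V.
Secondary of C: V = 37.042 × 1757/2135 = 30.484 V.
I_load = 30.484/1.12 = 27.218 A, so P_out = 30.484 × 27.218 = 829.69 W.
All ideal ⇒ P_in = P_out, so I_supply = 829.69/240 = 3.46 A.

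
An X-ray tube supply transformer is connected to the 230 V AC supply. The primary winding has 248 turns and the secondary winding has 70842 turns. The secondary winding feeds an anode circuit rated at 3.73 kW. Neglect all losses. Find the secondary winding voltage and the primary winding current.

V_s ≈ 65700 V, I_p ≈ 16.2 A

V_s = V_p × N_s/N_p = 230 × 70842/248 = 65700 V.
I_s = P/V_s = 3730/65700 = 0.056773 A.
I_p = I_s × N_s/N_p = 0.056773 × 70842/248 = 16.2 A.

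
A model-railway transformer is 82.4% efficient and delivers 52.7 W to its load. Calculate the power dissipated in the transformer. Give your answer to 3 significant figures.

P_in = P_out/η = 52.7/0.824 = 63.9563 W.
P_loss = P_in − P_out = 63.9563 − 52.7 = 11.3 W.

P_loss ≈ 11.3 W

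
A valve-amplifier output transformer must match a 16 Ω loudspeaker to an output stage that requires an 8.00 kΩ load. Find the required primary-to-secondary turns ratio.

N_p/N_s ≈ 22.4

Z_p/Z_s = (N_p/N_s)², so N_p/N_s = √(8000/16) = √500 = 22.4.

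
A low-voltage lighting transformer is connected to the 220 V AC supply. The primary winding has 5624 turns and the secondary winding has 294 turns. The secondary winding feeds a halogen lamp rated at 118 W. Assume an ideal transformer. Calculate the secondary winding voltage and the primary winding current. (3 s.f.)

V_s ≈ 11.5 V, I_p ≈ 0.536 A

V_s = V_p × N_s/N_p = 220 × 294/5624 = 11.501 V.
I_s = P/V_s = 118/11.501 = 10.260 A.
I_p = I_s × N_s/N_p = 10.260 × 294/5624 = 0.536 A.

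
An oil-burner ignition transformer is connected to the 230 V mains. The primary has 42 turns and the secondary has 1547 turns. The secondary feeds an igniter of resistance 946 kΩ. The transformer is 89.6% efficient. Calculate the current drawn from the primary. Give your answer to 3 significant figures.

V_s = 230 × 1547/42 = 8471.7 V.
I_s = V_s/R = 8471.7/946000 = 0.0089553 A.
P_out = V_s I_s = 8471.7 × 0.0089553 = 75.866 W.
P_in = P_out/η = 75.866/0.896 = 84.672 W.
I_p = P_in/V_p = 84.672/230 = 0.368 A.

I_p ≈ 0.368 A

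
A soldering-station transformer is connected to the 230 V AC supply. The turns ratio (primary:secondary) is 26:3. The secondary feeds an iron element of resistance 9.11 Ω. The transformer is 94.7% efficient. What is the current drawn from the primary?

V_s = 230 × 3/26 = 26.538 V.
I_s = V_s/R = 26.538/9.11 = 2.9131 A.
P_out = V_s I_s = 26.538 × 2.9131 = 77.310 W.
P_in = P_out/η = 77.310/0.947 = 81.636 W.
I_p = P_in/V_p = 81.636/230 = 0.355 A.

I_p ≈ 0.355 A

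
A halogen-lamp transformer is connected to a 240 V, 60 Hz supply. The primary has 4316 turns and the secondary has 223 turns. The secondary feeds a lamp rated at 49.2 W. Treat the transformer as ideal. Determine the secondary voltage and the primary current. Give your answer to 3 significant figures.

V_s = V_p × N_s/N_p = 240 × 223/4316 = 12.400 V.
I_s = P/V_s = 49.2/12.400 = 3.9676 A.
I_p = I_s × N_s/N_p = 3.9676 × 223/4316 = 0.205 A.

V_s ≈ 12.4 V, I_p ≈ 0.205 A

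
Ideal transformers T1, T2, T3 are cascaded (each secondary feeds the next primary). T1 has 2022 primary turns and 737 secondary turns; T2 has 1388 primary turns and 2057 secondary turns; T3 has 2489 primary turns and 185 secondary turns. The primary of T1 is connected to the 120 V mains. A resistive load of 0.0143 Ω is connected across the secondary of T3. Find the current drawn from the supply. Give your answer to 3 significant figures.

I_supply ≈ 13.5 A

After T1: V = 120.00 × 737/2022 = 43.739 V.
After T2: V = 43.739 × 2057/1388 = 64.821 V.
After T3: V = 64.821 × 185/2489 = 4.8179 V.
I_load = 4.8179/0.0143 = 336.92 A, so P_out = 4.8179 × 336.92 = 1623.2 W.
All ideal ⇒ P_in = P_out, so I_supply = 1623.2/120 = 13.5 A.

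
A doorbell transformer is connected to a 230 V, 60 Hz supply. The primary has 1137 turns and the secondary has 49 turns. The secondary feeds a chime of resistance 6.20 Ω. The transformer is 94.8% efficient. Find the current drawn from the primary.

V_s = 230 × 49/1137 = 9.9120 V.
I_s = V_s/R = 9.9120/6.20 = 1.5987 A.
P_out = V_s I_s = 9.9120 × 1.5987 = 15.847 W.
P_in = P_out/η = 15.847/0.948 = 16.716 W.
I_p = P_in/V_p = 16.716/230 = 0.0727 A.

I_p ≈ 0.0727 A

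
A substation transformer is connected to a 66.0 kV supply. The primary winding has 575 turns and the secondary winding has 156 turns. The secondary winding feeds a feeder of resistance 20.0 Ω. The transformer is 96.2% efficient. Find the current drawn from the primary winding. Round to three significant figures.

I_p ≈ 252 A

V_s = 66000 × 156/575 = 17906 V.
I_s = V_s/R = 17906/20.0 = 895.30 A.
P_out = V_s I_s = 17906 × 895.30 = 1.6031×10^7 W.
P_in = P_out/η = 1.6031×10^7/0.962 = 1.6665×10^7 W.
I_p = P_in/V_p = 1.6665×10^7/66000 = 252 A.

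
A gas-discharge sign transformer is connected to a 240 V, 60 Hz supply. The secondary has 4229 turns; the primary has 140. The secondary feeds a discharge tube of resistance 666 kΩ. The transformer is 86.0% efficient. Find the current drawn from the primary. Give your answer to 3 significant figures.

V_s = 240 × 4229/140 = 7249.7 V.
I_s = V_s/R = 7249.7/666000 = 0.010885 A.
P_out = V_s I_s = 7249.7 × 0.010885 = 78.916 W.
P_in = P_out/η = 78.916/0.860 = 91.763 W.
I_p = P_in/V_p = 91.763/240 = 0.382 A.

I_p ≈ 0.382 A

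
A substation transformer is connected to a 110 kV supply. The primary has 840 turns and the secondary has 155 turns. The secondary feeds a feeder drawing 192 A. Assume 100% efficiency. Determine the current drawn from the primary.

I_p ≈ 35.4 A

For an ideal transformer I_p N_p = I_s N_s, so I_p = 192 × 155/840 = 35.4 A.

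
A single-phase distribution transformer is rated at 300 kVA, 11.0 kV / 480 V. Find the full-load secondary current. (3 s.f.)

I_s = S/V_s = 300000/480 = 625 A.

I_s ≈ 625 A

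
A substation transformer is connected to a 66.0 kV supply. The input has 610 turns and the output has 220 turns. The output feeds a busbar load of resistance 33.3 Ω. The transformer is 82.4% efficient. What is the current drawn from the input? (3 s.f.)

I_in ≈ 313 A

V_out = 66000 × 220/610 = 23803 V.
I_out = V_out/R = 23803/33.3 = 714.81 A.
P_out = V_out I_out = 23803 × 714.81 = 1.7015×10^7 W.
P_in = P_out/η = 1.7015×10^7/0.824 = 2.0649×10^7 W.
I_in = P_in/V_in = 2.0649×10^7/66000 = 313 A.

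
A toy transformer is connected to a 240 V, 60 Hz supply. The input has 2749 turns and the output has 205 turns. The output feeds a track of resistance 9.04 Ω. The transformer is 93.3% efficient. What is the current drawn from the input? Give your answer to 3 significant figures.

V_out = 240 × 205/2749 = 17.897 V.
I_out = V_out/R = 17.897/9.04 = 1.9798 A.
P_out = V_out I_out = 17.897 × 1.9798 = 35.433 W.
P_in = P_out/η = 35.433/0.933 = 37.978 W.
I_in = P_in/V_in = 37.978/240 = 0.158 A.

I_in ≈ 0.158 A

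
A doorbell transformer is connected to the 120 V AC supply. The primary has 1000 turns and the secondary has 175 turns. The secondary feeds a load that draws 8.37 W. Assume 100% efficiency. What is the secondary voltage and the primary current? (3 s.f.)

V_s ≈ 21.0 V, I_p ≈ 0.0697 A

V_s = V_p × N_s/N_p = 120 × 175/1000 = 21.000 V.
I_s = P/V_s = 8.37/21.000 = 0.39857 A.
I_p = I_s × N_s/N_p = 0.39857 × 175/1000 = 0.0697 A.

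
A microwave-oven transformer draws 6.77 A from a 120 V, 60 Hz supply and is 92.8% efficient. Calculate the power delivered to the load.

P_in = V_p I_p = 120 × 6.77 = 812.40 W.
P_out = η P_in = 0.928 × 812.40 = 754 W.

P_out ≈ 754 W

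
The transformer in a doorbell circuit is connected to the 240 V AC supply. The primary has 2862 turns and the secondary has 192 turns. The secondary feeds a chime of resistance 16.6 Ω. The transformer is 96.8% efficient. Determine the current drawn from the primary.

V_s = 240 × 192/2862 = 16.101 V.
I_s = V_s/R = 16.101/16.6 = 0.96992 A.
P_out = V_s I_s = 16.101 × 0.96992 = 15.616 W.
P_in = P_out/η = 15.616/0.968 = 16.133 W.
I_p = P_in/V_p = 16.133/240 = 0.0672 A.

I_p ≈ 0.0672 A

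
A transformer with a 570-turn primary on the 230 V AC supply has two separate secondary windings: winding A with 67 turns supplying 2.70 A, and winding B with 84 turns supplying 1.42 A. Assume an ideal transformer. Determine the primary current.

I_p ≈ 0.527 A

V_A = 230 × 67/570 = 27.035 V; V_B = 230 × 84/570 = 33.895 V.
P_out = V_A I_A + V_B I_B = 27.035×2.70 + 33.895×1.42 = 72.995 + 48.131 = 121.13 W.
Ideal ⇒ P_in = P_out, so I_p = P_out/V_p = 121.13/230 = 0.527 A.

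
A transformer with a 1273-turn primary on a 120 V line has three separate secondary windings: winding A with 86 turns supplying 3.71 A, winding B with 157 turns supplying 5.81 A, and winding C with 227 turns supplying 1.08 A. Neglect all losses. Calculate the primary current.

V_A = 120 × 86/1273 = 8.1068 V; V_B = 120 × 157/1273 = 14.800 V; V_C = 120 × 227/1273 = 21.398 V.
P_out = V_A I_A + V_B I_B + V_C I_C = 8.1068×3.71 + 14.800×5.81 + 21.398×1.08 = 30.076 + 85.986 + 23.110 = 139.17 W.
Ideal ⇒ P_in = P_out, so I_p = P_out/V_p = 139.17/120 = 1.16 A.

I_p ≈ 1.16 A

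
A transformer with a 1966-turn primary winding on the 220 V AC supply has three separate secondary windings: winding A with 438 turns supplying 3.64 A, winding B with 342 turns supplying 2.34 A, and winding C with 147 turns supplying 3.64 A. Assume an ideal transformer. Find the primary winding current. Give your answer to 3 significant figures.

V_A = 220 × 438/1966 = 49.013 V; V_B = 220 × 342/1966 = 38.271 V; V_C = 220 × 147/1966 = 16.450 V.
P_out = V_A I_A + V_B I_B + V_C I_C = 49.013×3.64 + 38.271×2.34 + 16.450×3.64 = 178.41 + 89.553 + 59.877 = 327.84 W.
Ideal ⇒ P_in = P_out, so I_p = P_out/V_p = 327.84/220 = 1.49 A.

I_p ≈ 1.49 A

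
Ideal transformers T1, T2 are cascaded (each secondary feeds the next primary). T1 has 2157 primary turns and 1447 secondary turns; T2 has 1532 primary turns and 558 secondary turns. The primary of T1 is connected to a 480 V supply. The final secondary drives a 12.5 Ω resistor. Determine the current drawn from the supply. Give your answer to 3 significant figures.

Secondary of T1: V = 480.00 × 1447/2157 = 322.00 V.
Secondary of T2: V = 322.00 × 558/1532 = 117.28 V.
I_load = 117.28/12.5 = 9.3826 A, so P_out = 117.28 × 9.3826 = 1100.4 W.
All ideal ⇒ P_in = P_out, so I_supply = 1100.4/480 = 2.29 A.

I_supply ≈ 2.29 A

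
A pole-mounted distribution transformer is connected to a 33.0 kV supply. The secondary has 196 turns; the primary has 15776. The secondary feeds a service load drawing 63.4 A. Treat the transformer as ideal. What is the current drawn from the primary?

I_p ≈ 0.788 A

For an ideal transformer I_p N_p = I_s N_s, so I_p = 63.4 × 196/15776 = 0.788 A.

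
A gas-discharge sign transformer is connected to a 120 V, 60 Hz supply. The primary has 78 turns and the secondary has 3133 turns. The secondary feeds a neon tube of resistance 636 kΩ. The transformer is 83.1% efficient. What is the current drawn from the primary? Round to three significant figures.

I_p ≈ 0.366 A

V_s = 120 × 3133/78 = 4820.0 V.
I_s = V_s/R = 4820.0/636000 = 0.0075786 A.
P_out = V_s I_s = 4820.0 × 0.0075786 = 36.529 W.
P_in = P_out/η = 36.529/0.831 = 43.958 W.
I_p = P_in/V_p = 43.958/120 = 0.366 A.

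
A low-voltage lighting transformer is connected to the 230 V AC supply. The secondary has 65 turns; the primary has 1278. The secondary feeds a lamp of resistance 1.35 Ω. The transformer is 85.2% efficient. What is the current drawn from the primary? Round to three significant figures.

V_s = 230 × 65/1278 = 11.698 V.
I_s = V_s/R = 11.698/1.35 = 8.6652 A.
P_out = V_s I_s = 11.698 × 8.6652 = 101.36 W.
P_in = P_out/η = 101.36/0.852 = 118.97 W.
I_p = P_in/V_p = 118.97/230 = 0.517 A.

I_p ≈ 0.517 A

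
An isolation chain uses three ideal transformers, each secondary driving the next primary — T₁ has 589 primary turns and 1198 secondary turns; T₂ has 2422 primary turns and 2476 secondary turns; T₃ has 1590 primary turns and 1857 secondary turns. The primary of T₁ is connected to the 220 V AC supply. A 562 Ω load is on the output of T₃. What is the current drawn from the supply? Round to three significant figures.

Secondary of T₁: V = 220.00 × 1198/589 = 447.47 V.
Secondary of T₂: V = 447.47 × 2476/2422 = 457.45 V.
Secondary of T₃: V = 457.45 × 1857/1590 = 534.26 V.
I_load = 534.26/562 = 0.95065 A, so P_out = 534.26 × 0.95065 = 507.90 W.
All ideal ⇒ P_in = P_out, so I_supply = 507.90/220 = 2.31 A.

I_supply ≈ 2.31 A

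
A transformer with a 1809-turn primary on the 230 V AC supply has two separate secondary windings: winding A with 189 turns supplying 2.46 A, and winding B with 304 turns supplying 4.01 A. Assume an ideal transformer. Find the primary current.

V_A = 230 × 189/1809 = 24.030 V; V_B = 230 × 304/1809 = 38.651 V.
P_out = V_A I_A + V_B I_B = 24.030×2.46 + 38.651×4.01 = 59.113 + 154.99 = 214.10 W.
Ideal ⇒ P_in = P_out, so I_p = P_out/V_p = 214.10/230 = 0.931 A.

I_p ≈ 0.931 A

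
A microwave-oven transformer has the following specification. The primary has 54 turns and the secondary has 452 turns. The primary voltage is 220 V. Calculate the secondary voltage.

V_s/V_p = N_s/N_p, so V_s = 220 × 452/54 = 1840 V.

V_s ≈ 1840 V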